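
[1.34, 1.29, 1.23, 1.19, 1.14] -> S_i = 1.34*0.96^i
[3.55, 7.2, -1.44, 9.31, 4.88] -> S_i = Random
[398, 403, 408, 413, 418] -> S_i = 398 + 5*i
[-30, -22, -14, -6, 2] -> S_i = -30 + 8*i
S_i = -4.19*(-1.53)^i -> [-4.19, 6.41, -9.81, 15.01, -22.96]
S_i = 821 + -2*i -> [821, 819, 817, 815, 813]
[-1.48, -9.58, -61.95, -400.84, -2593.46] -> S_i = -1.48*6.47^i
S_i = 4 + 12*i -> [4, 16, 28, 40, 52]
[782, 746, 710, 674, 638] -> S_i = 782 + -36*i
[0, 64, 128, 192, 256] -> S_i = 0 + 64*i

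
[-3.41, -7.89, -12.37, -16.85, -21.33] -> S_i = -3.41 + -4.48*i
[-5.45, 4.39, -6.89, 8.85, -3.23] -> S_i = Random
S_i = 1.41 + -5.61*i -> [1.41, -4.2, -9.81, -15.42, -21.03]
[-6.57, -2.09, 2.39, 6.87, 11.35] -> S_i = -6.57 + 4.48*i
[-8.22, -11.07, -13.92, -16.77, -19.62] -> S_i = -8.22 + -2.85*i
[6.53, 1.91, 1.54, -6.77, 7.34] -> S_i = Random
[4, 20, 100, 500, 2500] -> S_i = 4*5^i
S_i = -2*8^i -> [-2, -16, -128, -1024, -8192]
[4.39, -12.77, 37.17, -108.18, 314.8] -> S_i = 4.39*(-2.91)^i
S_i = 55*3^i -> [55, 165, 495, 1485, 4455]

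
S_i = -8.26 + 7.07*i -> [-8.26, -1.19, 5.88, 12.95, 20.02]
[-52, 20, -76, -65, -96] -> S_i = Random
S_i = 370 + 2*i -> [370, 372, 374, 376, 378]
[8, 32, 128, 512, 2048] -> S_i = 8*4^i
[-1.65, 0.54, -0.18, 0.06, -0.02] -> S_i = -1.65*(-0.33)^i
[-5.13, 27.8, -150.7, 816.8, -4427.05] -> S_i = -5.13*(-5.42)^i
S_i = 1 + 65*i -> [1, 66, 131, 196, 261]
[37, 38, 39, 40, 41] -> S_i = 37 + 1*i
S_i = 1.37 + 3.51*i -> [1.37, 4.88, 8.39, 11.9, 15.41]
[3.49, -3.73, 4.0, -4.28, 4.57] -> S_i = 3.49*(-1.07)^i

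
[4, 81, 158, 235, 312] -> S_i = 4 + 77*i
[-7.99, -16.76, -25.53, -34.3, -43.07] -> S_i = -7.99 + -8.77*i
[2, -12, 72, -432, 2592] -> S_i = 2*-6^i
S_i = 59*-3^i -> [59, -177, 531, -1593, 4779]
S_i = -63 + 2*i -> [-63, -61, -59, -57, -55]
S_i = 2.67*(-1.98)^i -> [2.67, -5.29, 10.47, -20.73, 41.04]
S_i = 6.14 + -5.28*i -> [6.14, 0.86, -4.42, -9.7, -14.98]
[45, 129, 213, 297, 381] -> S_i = 45 + 84*i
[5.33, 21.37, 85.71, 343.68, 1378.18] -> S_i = 5.33*4.01^i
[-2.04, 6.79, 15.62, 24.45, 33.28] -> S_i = -2.04 + 8.83*i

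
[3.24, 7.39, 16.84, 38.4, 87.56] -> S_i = 3.24*2.28^i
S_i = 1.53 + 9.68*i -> [1.53, 11.21, 20.89, 30.57, 40.25]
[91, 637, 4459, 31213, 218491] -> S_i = 91*7^i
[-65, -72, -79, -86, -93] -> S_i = -65 + -7*i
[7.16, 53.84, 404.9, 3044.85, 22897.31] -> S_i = 7.16*7.52^i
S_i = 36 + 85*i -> [36, 121, 206, 291, 376]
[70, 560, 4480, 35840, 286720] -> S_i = 70*8^i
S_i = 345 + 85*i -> [345, 430, 515, 600, 685]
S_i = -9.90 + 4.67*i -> [-9.9, -5.23, -0.56, 4.11, 8.78]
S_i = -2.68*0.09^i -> [-2.68, -0.24, -0.02, -0.0, -0.0]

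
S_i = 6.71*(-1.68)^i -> [6.71, -11.27, 18.94, -31.82, 53.45]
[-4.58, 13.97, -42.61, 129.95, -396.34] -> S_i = -4.58*(-3.05)^i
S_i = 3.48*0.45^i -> [3.48, 1.57, 0.7, 0.32, 0.14]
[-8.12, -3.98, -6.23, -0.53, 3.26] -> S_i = Random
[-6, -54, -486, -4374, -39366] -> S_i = -6*9^i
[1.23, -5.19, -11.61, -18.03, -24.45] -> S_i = 1.23 + -6.42*i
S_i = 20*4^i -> [20, 80, 320, 1280, 5120]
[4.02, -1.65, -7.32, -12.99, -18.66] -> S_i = 4.02 + -5.67*i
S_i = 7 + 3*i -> [7, 10, 13, 16, 19]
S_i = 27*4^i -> [27, 108, 432, 1728, 6912]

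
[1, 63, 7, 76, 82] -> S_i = Random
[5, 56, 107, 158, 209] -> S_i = 5 + 51*i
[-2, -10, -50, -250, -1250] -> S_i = -2*5^i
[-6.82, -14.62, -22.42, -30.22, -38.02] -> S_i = -6.82 + -7.80*i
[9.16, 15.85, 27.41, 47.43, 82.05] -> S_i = 9.16*1.73^i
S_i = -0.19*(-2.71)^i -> [-0.19, 0.51, -1.4, 3.78, -10.25]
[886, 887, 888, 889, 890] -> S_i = 886 + 1*i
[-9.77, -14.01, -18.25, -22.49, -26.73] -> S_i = -9.77 + -4.24*i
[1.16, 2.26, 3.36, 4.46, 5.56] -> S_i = 1.16 + 1.10*i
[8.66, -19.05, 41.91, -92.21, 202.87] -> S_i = 8.66*(-2.20)^i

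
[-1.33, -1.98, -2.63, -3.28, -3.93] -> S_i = -1.33 + -0.65*i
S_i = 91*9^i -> [91, 819, 7371, 66339, 597051]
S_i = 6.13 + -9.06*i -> [6.13, -2.93, -11.99, -21.05, -30.11]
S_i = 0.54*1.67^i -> [0.54, 0.9, 1.51, 2.52, 4.2]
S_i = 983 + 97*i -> [983, 1080, 1177, 1274, 1371]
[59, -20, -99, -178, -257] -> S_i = 59 + -79*i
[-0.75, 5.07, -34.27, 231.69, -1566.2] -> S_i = -0.75*(-6.76)^i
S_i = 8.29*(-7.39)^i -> [8.29, -61.26, 452.73, -3345.71, 24724.77]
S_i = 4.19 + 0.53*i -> [4.19, 4.72, 5.25, 5.78, 6.31]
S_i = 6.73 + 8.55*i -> [6.73, 15.28, 23.83, 32.38, 40.93]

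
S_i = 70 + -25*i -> [70, 45, 20, -5, -30]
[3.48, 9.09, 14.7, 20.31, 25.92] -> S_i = 3.48 + 5.61*i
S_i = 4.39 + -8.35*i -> [4.39, -3.96, -12.31, -20.66, -29.01]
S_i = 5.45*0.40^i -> [5.45, 2.18, 0.87, 0.35, 0.14]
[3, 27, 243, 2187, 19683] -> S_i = 3*9^i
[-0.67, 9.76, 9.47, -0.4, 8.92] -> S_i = Random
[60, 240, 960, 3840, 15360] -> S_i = 60*4^i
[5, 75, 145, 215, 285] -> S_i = 5 + 70*i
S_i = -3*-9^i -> [-3, 27, -243, 2187, -19683]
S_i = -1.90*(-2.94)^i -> [-1.9, 5.59, -16.42, 48.28, -141.95]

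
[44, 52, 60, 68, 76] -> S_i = 44 + 8*i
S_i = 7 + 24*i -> [7, 31, 55, 79, 103]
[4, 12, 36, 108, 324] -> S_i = 4*3^i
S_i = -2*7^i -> [-2, -14, -98, -686, -4802]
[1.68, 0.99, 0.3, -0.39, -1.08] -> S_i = 1.68 + -0.69*i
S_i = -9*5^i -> [-9, -45, -225, -1125, -5625]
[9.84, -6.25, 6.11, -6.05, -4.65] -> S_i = Random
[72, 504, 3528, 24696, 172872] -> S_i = 72*7^i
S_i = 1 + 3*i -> [1, 4, 7, 10, 13]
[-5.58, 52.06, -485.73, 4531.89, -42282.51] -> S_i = -5.58*(-9.33)^i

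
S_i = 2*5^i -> [2, 10, 50, 250, 1250]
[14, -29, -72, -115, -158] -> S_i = 14 + -43*i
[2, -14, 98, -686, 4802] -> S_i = 2*-7^i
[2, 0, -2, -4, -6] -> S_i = 2 + -2*i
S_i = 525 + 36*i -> [525, 561, 597, 633, 669]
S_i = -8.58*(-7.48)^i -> [-8.58, 64.18, -480.05, 3590.81, -26859.24]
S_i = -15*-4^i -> [-15, 60, -240, 960, -3840]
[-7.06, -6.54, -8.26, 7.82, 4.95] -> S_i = Random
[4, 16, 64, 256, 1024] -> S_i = 4*4^i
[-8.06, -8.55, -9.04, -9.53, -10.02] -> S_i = -8.06 + -0.49*i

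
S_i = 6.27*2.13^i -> [6.27, 13.36, 28.45, 60.59, 129.06]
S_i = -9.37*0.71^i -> [-9.37, -6.65, -4.72, -3.35, -2.38]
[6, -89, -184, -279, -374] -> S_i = 6 + -95*i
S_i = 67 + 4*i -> [67, 71, 75, 79, 83]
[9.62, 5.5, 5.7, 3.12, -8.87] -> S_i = Random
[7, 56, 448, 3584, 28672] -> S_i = 7*8^i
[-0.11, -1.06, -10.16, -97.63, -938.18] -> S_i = -0.11*9.61^i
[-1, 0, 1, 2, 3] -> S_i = -1 + 1*i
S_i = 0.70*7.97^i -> [0.7, 5.58, 44.46, 354.38, 2824.43]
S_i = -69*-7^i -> [-69, 483, -3381, 23667, -165669]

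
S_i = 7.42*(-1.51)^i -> [7.42, -11.2, 16.92, -25.55, 38.58]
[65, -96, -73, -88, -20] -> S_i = Random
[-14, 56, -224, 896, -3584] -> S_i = -14*-4^i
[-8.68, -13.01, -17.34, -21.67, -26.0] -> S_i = -8.68 + -4.33*i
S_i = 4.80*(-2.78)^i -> [4.8, -13.34, 37.1, -103.13, 286.7]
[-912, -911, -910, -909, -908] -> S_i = -912 + 1*i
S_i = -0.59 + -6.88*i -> [-0.59, -7.47, -14.35, -21.23, -28.11]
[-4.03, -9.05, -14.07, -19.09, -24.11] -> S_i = -4.03 + -5.02*i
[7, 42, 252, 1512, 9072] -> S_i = 7*6^i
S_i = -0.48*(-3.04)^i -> [-0.48, 1.46, -4.44, 13.49, -41.0]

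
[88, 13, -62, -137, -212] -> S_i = 88 + -75*i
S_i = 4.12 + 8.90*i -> [4.12, 13.02, 21.92, 30.82, 39.72]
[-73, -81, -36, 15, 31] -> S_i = Random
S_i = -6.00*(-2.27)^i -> [-6.0, 13.62, -30.92, 70.18, -159.31]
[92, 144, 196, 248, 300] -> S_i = 92 + 52*i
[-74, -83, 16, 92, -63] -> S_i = Random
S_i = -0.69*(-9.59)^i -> [-0.69, 6.62, -63.46, 608.56, -5836.11]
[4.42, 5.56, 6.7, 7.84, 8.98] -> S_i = 4.42 + 1.14*i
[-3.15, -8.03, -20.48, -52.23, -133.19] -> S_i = -3.15*2.55^i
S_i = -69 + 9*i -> [-69, -60, -51, -42, -33]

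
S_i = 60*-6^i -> [60, -360, 2160, -12960, 77760]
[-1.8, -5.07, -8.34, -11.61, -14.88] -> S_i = -1.80 + -3.27*i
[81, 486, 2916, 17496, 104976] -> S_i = 81*6^i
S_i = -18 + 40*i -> [-18, 22, 62, 102, 142]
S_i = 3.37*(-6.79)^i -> [3.37, -22.88, 155.37, -1054.97, 7163.23]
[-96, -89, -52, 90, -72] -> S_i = Random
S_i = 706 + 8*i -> [706, 714, 722, 730, 738]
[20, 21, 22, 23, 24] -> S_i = 20 + 1*i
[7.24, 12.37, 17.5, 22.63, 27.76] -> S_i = 7.24 + 5.13*i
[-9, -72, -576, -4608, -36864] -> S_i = -9*8^i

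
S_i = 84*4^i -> [84, 336, 1344, 5376, 21504]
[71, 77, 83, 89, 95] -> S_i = 71 + 6*i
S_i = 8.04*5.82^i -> [8.04, 46.79, 272.33, 1584.98, 9224.61]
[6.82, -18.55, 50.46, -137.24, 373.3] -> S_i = 6.82*(-2.72)^i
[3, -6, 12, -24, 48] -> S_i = 3*-2^i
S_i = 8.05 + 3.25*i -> [8.05, 11.3, 14.55, 17.8, 21.05]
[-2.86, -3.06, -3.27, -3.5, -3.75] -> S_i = -2.86*1.07^i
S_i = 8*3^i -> [8, 24, 72, 216, 648]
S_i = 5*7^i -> [5, 35, 245, 1715, 12005]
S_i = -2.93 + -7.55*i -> [-2.93, -10.48, -18.03, -25.58, -33.13]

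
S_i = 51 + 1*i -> [51, 52, 53, 54, 55]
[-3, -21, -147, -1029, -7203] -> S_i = -3*7^i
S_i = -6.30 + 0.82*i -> [-6.3, -5.48, -4.66, -3.84, -3.02]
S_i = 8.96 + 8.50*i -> [8.96, 17.46, 25.96, 34.46, 42.96]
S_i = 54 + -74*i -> [54, -20, -94, -168, -242]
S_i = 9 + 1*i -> [9, 10, 11, 12, 13]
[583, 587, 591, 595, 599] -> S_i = 583 + 4*i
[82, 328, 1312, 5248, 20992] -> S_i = 82*4^i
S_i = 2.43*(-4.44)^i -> [2.43, -10.79, 47.9, -212.69, 944.36]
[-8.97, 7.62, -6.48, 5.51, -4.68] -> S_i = -8.97*(-0.85)^i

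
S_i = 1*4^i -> [1, 4, 16, 64, 256]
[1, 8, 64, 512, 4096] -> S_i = 1*8^i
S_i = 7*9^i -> [7, 63, 567, 5103, 45927]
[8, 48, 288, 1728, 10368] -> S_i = 8*6^i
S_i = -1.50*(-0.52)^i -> [-1.5, 0.78, -0.41, 0.21, -0.11]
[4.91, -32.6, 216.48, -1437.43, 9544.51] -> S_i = 4.91*(-6.64)^i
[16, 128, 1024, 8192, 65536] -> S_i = 16*8^i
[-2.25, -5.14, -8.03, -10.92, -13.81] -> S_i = -2.25 + -2.89*i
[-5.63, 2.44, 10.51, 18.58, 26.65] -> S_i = -5.63 + 8.07*i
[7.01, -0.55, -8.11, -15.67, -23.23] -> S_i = 7.01 + -7.56*i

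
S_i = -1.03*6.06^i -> [-1.03, -6.24, -37.83, -229.22, -1389.08]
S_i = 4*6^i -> [4, 24, 144, 864, 5184]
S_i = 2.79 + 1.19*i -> [2.79, 3.98, 5.17, 6.36, 7.55]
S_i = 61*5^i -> [61, 305, 1525, 7625, 38125]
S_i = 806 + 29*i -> [806, 835, 864, 893, 922]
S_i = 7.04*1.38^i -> [7.04, 9.72, 13.41, 18.5, 25.53]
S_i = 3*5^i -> [3, 15, 75, 375, 1875]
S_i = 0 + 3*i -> [0, 3, 6, 9, 12]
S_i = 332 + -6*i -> [332, 326, 320, 314, 308]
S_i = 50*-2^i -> [50, -100, 200, -400, 800]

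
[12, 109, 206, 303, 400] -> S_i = 12 + 97*i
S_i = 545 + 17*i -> [545, 562, 579, 596, 613]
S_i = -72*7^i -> [-72, -504, -3528, -24696, -172872]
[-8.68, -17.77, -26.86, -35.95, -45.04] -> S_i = -8.68 + -9.09*i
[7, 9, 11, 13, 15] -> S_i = 7 + 2*i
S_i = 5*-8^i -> [5, -40, 320, -2560, 20480]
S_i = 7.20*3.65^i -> [7.2, 26.28, 95.92, 350.12, 1277.92]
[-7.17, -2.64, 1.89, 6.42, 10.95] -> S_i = -7.17 + 4.53*i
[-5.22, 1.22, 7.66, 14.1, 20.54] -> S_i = -5.22 + 6.44*i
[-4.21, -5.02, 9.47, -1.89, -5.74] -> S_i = Random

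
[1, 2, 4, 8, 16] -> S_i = 1*2^i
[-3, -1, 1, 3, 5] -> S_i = -3 + 2*i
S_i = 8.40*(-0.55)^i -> [8.4, -4.62, 2.54, -1.4, 0.77]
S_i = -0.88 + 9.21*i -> [-0.88, 8.33, 17.54, 26.75, 35.96]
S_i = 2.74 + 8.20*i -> [2.74, 10.94, 19.14, 27.34, 35.54]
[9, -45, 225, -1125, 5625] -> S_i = 9*-5^i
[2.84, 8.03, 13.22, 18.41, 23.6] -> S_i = 2.84 + 5.19*i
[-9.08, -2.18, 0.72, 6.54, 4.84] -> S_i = Random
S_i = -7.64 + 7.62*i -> [-7.64, -0.02, 7.6, 15.22, 22.84]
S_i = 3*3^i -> [3, 9, 27, 81, 243]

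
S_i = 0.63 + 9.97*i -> [0.63, 10.6, 20.57, 30.54, 40.51]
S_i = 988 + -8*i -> [988, 980, 972, 964, 956]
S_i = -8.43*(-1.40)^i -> [-8.43, 11.8, -16.52, 23.13, -32.38]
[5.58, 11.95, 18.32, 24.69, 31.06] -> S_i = 5.58 + 6.37*i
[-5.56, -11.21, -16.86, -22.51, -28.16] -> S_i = -5.56 + -5.65*i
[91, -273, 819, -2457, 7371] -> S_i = 91*-3^i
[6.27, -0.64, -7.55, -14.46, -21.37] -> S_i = 6.27 + -6.91*i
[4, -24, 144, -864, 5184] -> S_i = 4*-6^i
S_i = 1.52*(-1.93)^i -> [1.52, -2.93, 5.66, -10.93, 21.09]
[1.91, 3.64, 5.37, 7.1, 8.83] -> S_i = 1.91 + 1.73*i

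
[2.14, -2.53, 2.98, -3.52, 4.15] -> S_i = 2.14*(-1.18)^i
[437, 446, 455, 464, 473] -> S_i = 437 + 9*i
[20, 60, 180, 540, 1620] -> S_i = 20*3^i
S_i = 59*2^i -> [59, 118, 236, 472, 944]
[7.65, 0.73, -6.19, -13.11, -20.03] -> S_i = 7.65 + -6.92*i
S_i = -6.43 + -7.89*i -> [-6.43, -14.32, -22.21, -30.1, -37.99]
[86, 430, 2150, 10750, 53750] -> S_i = 86*5^i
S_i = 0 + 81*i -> [0, 81, 162, 243, 324]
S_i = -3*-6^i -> [-3, 18, -108, 648, -3888]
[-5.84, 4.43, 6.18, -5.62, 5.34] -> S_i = Random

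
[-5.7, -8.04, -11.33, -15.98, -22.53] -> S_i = -5.70*1.41^i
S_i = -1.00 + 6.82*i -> [-1.0, 5.82, 12.64, 19.46, 26.28]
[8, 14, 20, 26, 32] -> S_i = 8 + 6*i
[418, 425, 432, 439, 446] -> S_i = 418 + 7*i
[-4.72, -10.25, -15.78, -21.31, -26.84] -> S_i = -4.72 + -5.53*i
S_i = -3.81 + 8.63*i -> [-3.81, 4.82, 13.45, 22.08, 30.71]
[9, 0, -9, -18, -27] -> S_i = 9 + -9*i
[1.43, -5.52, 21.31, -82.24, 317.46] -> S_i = 1.43*(-3.86)^i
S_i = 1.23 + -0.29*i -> [1.23, 0.94, 0.65, 0.36, 0.07]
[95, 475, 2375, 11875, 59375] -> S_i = 95*5^i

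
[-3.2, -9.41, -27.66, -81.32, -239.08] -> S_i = -3.20*2.94^i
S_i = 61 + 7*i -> [61, 68, 75, 82, 89]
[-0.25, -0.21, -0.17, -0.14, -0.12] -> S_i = -0.25*0.83^i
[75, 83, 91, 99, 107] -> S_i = 75 + 8*i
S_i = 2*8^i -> [2, 16, 128, 1024, 8192]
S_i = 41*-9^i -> [41, -369, 3321, -29889, 269001]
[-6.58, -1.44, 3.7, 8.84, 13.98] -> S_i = -6.58 + 5.14*i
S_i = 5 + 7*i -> [5, 12, 19, 26, 33]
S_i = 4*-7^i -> [4, -28, 196, -1372, 9604]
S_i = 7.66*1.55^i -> [7.66, 11.87, 18.4, 28.52, 44.21]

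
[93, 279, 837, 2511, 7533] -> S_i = 93*3^i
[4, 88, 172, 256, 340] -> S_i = 4 + 84*i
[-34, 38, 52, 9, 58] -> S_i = Random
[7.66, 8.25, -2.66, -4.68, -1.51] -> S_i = Random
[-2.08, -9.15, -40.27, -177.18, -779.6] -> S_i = -2.08*4.40^i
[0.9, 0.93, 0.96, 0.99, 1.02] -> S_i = 0.90 + 0.03*i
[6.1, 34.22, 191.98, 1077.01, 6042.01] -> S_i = 6.10*5.61^i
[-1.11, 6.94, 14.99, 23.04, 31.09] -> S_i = -1.11 + 8.05*i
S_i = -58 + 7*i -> [-58, -51, -44, -37, -30]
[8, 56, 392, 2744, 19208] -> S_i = 8*7^i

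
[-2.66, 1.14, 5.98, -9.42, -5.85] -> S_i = Random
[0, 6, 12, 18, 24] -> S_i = 0 + 6*i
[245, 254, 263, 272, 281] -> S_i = 245 + 9*i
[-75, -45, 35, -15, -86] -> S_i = Random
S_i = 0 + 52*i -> [0, 52, 104, 156, 208]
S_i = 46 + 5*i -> [46, 51, 56, 61, 66]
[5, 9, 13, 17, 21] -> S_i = 5 + 4*i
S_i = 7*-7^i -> [7, -49, 343, -2401, 16807]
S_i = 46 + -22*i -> [46, 24, 2, -20, -42]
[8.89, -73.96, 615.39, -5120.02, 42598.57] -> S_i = 8.89*(-8.32)^i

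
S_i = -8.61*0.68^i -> [-8.61, -5.85, -3.98, -2.71, -1.84]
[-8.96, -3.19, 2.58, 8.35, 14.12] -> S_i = -8.96 + 5.77*i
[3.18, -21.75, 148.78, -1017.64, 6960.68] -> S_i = 3.18*(-6.84)^i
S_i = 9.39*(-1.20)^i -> [9.39, -11.27, 13.52, -16.23, 19.47]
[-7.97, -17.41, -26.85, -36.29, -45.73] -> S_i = -7.97 + -9.44*i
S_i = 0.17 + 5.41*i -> [0.17, 5.58, 10.99, 16.4, 21.81]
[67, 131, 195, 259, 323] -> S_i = 67 + 64*i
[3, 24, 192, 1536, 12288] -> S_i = 3*8^i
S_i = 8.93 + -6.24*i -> [8.93, 2.69, -3.55, -9.79, -16.03]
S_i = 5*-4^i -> [5, -20, 80, -320, 1280]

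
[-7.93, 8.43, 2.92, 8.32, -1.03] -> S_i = Random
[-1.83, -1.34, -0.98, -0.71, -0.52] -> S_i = -1.83*0.73^i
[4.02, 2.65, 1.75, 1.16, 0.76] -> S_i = 4.02*0.66^i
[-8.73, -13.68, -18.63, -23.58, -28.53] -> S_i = -8.73 + -4.95*i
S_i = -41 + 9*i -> [-41, -32, -23, -14, -5]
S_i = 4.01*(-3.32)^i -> [4.01, -13.31, 44.2, -146.74, 487.19]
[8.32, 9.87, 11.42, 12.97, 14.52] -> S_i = 8.32 + 1.55*i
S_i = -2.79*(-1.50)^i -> [-2.79, 4.19, -6.28, 9.42, -14.12]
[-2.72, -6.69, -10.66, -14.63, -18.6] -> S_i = -2.72 + -3.97*i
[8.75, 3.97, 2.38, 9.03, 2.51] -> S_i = Random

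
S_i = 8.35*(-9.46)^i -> [8.35, -78.99, 747.25, -7069.03, 66873.03]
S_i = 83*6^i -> [83, 498, 2988, 17928, 107568]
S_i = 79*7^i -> [79, 553, 3871, 27097, 189679]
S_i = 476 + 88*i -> [476, 564, 652, 740, 828]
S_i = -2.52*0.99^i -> [-2.52, -2.49, -2.47, -2.45, -2.42]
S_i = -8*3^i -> [-8, -24, -72, -216, -648]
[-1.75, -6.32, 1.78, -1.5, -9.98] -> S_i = Random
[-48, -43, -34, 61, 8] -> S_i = Random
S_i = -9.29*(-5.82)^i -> [-9.29, 54.07, -314.67, 1831.41, -10658.78]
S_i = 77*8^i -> [77, 616, 4928, 39424, 315392]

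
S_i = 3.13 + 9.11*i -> [3.13, 12.24, 21.35, 30.46, 39.57]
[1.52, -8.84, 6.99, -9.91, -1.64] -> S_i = Random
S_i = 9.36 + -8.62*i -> [9.36, 0.74, -7.88, -16.5, -25.12]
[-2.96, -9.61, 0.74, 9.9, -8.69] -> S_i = Random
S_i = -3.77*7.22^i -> [-3.77, -27.22, -196.52, -1418.9, -10244.49]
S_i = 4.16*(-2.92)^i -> [4.16, -12.15, 35.47, -103.57, 302.43]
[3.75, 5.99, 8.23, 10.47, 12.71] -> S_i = 3.75 + 2.24*i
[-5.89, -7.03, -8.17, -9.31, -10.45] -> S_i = -5.89 + -1.14*i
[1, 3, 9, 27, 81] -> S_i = 1*3^i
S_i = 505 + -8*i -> [505, 497, 489, 481, 473]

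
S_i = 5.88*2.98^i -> [5.88, 17.52, 52.22, 155.61, 463.71]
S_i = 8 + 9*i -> [8, 17, 26, 35, 44]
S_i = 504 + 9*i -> [504, 513, 522, 531, 540]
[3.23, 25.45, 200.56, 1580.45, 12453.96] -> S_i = 3.23*7.88^i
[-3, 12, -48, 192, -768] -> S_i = -3*-4^i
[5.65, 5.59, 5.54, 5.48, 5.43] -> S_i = 5.65*0.99^i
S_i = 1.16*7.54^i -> [1.16, 8.75, 65.95, 497.25, 3749.24]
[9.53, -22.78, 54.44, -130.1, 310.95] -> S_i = 9.53*(-2.39)^i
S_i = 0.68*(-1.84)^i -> [0.68, -1.25, 2.3, -4.24, 7.79]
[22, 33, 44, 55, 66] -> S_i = 22 + 11*i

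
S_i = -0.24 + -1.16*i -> [-0.24, -1.4, -2.56, -3.72, -4.88]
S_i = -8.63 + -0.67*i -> [-8.63, -9.3, -9.97, -10.64, -11.31]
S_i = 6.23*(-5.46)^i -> [6.23, -34.02, 185.73, -1014.07, 5536.8]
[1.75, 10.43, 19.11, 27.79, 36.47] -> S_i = 1.75 + 8.68*i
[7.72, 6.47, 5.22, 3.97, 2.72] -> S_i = 7.72 + -1.25*i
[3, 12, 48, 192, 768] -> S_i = 3*4^i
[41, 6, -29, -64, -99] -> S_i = 41 + -35*i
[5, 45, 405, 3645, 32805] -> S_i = 5*9^i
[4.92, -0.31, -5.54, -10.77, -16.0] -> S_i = 4.92 + -5.23*i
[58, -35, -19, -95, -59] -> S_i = Random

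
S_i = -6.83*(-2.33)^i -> [-6.83, 15.91, -37.08, 86.39, -201.3]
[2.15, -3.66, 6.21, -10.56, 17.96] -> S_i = 2.15*(-1.70)^i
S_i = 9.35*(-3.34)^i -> [9.35, -31.23, 104.3, -348.38, 1163.58]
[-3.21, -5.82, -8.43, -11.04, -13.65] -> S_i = -3.21 + -2.61*i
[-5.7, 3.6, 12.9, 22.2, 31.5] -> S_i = -5.70 + 9.30*i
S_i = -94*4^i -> [-94, -376, -1504, -6016, -24064]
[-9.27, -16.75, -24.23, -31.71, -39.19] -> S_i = -9.27 + -7.48*i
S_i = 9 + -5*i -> [9, 4, -1, -6, -11]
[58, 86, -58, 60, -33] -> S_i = Random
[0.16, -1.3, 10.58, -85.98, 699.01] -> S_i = 0.16*(-8.13)^i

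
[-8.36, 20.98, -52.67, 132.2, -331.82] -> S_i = -8.36*(-2.51)^i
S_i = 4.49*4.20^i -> [4.49, 18.86, 79.2, 332.66, 1397.15]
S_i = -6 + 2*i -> [-6, -4, -2, 0, 2]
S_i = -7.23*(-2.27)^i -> [-7.23, 16.41, -37.26, 84.57, -191.97]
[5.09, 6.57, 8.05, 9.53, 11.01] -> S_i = 5.09 + 1.48*i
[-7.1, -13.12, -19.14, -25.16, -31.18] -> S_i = -7.10 + -6.02*i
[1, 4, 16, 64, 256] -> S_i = 1*4^i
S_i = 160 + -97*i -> [160, 63, -34, -131, -228]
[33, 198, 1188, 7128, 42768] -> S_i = 33*6^i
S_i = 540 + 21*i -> [540, 561, 582, 603, 624]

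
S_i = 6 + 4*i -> [6, 10, 14, 18, 22]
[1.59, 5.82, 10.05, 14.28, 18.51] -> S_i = 1.59 + 4.23*i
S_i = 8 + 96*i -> [8, 104, 200, 296, 392]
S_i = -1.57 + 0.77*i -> [-1.57, -0.8, -0.03, 0.74, 1.51]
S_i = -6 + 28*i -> [-6, 22, 50, 78, 106]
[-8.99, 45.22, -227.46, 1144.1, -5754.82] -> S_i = -8.99*(-5.03)^i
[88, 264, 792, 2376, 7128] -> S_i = 88*3^i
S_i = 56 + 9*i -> [56, 65, 74, 83, 92]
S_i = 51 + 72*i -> [51, 123, 195, 267, 339]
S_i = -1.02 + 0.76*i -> [-1.02, -0.26, 0.5, 1.26, 2.02]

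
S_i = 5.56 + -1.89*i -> [5.56, 3.67, 1.78, -0.11, -2.0]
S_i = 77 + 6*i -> [77, 83, 89, 95, 101]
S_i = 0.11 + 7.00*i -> [0.11, 7.11, 14.11, 21.11, 28.11]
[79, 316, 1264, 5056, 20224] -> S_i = 79*4^i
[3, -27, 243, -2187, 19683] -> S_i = 3*-9^i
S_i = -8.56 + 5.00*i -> [-8.56, -3.56, 1.44, 6.44, 11.44]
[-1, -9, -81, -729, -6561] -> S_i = -1*9^i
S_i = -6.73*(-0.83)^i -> [-6.73, 5.59, -4.64, 3.85, -3.19]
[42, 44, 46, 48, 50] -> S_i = 42 + 2*i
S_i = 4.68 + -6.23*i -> [4.68, -1.55, -7.78, -14.01, -20.24]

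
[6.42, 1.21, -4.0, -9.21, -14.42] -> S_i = 6.42 + -5.21*i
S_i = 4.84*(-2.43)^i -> [4.84, -11.76, 28.58, -69.45, 168.76]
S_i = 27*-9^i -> [27, -243, 2187, -19683, 177147]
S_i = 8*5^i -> [8, 40, 200, 1000, 5000]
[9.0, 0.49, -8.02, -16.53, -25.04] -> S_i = 9.00 + -8.51*i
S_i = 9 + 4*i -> [9, 13, 17, 21, 25]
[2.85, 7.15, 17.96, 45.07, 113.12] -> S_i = 2.85*2.51^i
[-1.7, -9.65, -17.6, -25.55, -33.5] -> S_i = -1.70 + -7.95*i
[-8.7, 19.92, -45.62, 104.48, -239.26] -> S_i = -8.70*(-2.29)^i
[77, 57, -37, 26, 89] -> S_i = Random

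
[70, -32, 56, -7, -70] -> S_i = Random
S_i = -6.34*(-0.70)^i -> [-6.34, 4.44, -3.11, 2.17, -1.52]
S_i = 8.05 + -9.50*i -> [8.05, -1.45, -10.95, -20.45, -29.95]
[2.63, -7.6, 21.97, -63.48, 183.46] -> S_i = 2.63*(-2.89)^i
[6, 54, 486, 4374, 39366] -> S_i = 6*9^i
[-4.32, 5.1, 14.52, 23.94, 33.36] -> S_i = -4.32 + 9.42*i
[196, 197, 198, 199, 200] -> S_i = 196 + 1*i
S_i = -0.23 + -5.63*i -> [-0.23, -5.86, -11.49, -17.12, -22.75]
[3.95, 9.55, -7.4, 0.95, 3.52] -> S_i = Random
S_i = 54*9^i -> [54, 486, 4374, 39366, 354294]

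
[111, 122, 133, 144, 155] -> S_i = 111 + 11*i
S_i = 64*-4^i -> [64, -256, 1024, -4096, 16384]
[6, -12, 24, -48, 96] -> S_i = 6*-2^i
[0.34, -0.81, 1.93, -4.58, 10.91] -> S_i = 0.34*(-2.38)^i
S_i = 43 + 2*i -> [43, 45, 47, 49, 51]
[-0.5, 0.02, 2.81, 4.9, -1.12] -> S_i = Random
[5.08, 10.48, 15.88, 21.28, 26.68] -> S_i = 5.08 + 5.40*i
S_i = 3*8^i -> [3, 24, 192, 1536, 12288]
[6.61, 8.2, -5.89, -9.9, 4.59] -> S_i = Random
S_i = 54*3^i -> [54, 162, 486, 1458, 4374]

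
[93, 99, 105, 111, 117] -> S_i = 93 + 6*i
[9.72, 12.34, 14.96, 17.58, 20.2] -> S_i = 9.72 + 2.62*i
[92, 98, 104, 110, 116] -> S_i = 92 + 6*i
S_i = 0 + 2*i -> [0, 2, 4, 6, 8]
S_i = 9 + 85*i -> [9, 94, 179, 264, 349]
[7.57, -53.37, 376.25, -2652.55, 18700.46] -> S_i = 7.57*(-7.05)^i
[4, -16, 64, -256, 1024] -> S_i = 4*-4^i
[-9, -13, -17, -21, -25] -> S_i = -9 + -4*i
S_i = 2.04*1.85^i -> [2.04, 3.77, 6.98, 12.92, 23.9]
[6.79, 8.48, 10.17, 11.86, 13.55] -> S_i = 6.79 + 1.69*i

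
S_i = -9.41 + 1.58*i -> [-9.41, -7.83, -6.25, -4.67, -3.09]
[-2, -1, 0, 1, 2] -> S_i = -2 + 1*i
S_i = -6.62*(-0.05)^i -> [-6.62, 0.33, -0.02, 0.0, -0.0]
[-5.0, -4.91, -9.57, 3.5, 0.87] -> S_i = Random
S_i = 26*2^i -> [26, 52, 104, 208, 416]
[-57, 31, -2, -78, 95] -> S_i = Random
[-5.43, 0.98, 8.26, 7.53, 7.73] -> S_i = Random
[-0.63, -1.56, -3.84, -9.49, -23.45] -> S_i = -0.63*2.47^i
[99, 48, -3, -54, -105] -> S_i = 99 + -51*i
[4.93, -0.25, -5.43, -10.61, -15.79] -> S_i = 4.93 + -5.18*i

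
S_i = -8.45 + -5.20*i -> [-8.45, -13.65, -18.85, -24.05, -29.25]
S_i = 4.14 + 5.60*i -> [4.14, 9.74, 15.34, 20.94, 26.54]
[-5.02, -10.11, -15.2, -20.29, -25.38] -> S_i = -5.02 + -5.09*i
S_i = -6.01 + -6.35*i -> [-6.01, -12.36, -18.71, -25.06, -31.41]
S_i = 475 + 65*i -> [475, 540, 605, 670, 735]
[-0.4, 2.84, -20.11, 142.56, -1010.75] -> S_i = -0.40*(-7.09)^i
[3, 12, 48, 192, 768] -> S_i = 3*4^i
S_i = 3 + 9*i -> [3, 12, 21, 30, 39]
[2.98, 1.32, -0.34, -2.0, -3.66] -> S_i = 2.98 + -1.66*i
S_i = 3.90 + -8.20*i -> [3.9, -4.3, -12.5, -20.7, -28.9]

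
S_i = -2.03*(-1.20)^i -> [-2.03, 2.44, -2.92, 3.51, -4.21]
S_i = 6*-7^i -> [6, -42, 294, -2058, 14406]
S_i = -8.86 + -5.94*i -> [-8.86, -14.8, -20.74, -26.68, -32.62]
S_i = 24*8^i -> [24, 192, 1536, 12288, 98304]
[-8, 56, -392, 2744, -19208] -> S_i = -8*-7^i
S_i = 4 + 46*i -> [4, 50, 96, 142, 188]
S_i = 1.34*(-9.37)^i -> [1.34, -12.56, 117.65, -1102.36, 10329.12]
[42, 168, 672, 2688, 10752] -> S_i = 42*4^i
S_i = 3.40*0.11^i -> [3.4, 0.37, 0.04, 0.0, 0.0]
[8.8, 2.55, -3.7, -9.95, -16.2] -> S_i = 8.80 + -6.25*i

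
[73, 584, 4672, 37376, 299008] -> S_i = 73*8^i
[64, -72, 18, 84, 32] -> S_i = Random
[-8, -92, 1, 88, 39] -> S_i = Random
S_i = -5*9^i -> [-5, -45, -405, -3645, -32805]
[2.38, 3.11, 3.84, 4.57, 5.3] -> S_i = 2.38 + 0.73*i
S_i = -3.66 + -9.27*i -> [-3.66, -12.93, -22.2, -31.47, -40.74]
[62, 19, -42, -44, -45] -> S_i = Random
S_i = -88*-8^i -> [-88, 704, -5632, 45056, -360448]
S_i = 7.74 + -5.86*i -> [7.74, 1.88, -3.98, -9.84, -15.7]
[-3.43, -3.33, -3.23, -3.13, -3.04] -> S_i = -3.43*0.97^i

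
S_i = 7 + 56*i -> [7, 63, 119, 175, 231]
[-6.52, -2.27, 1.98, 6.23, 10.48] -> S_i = -6.52 + 4.25*i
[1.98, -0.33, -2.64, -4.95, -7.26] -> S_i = 1.98 + -2.31*i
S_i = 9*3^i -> [9, 27, 81, 243, 729]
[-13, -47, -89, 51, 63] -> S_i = Random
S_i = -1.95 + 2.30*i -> [-1.95, 0.35, 2.65, 4.95, 7.25]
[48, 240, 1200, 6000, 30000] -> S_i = 48*5^i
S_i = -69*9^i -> [-69, -621, -5589, -50301, -452709]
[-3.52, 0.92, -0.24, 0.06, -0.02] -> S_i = -3.52*(-0.26)^i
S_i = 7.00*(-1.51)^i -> [7.0, -10.57, 15.96, -24.1, 36.39]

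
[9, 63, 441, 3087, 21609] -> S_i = 9*7^i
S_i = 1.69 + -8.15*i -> [1.69, -6.46, -14.61, -22.76, -30.91]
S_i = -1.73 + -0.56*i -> [-1.73, -2.29, -2.85, -3.41, -3.97]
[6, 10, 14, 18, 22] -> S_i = 6 + 4*i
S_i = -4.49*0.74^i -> [-4.49, -3.32, -2.46, -1.82, -1.35]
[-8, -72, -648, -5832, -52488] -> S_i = -8*9^i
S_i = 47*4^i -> [47, 188, 752, 3008, 12032]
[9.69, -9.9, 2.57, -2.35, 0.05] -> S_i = Random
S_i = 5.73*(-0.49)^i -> [5.73, -2.81, 1.38, -0.67, 0.33]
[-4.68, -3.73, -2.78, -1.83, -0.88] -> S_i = -4.68 + 0.95*i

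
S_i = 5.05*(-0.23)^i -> [5.05, -1.16, 0.27, -0.06, 0.01]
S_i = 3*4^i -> [3, 12, 48, 192, 768]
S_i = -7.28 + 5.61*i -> [-7.28, -1.67, 3.94, 9.55, 15.16]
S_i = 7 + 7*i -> [7, 14, 21, 28, 35]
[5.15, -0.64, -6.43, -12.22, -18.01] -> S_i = 5.15 + -5.79*i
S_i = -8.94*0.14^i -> [-8.94, -1.25, -0.18, -0.02, -0.0]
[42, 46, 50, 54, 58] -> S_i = 42 + 4*i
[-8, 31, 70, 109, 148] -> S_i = -8 + 39*i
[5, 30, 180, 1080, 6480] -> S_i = 5*6^i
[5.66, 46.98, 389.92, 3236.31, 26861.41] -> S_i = 5.66*8.30^i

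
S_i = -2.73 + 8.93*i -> [-2.73, 6.2, 15.13, 24.06, 32.99]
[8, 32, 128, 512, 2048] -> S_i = 8*4^i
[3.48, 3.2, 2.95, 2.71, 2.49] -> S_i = 3.48*0.92^i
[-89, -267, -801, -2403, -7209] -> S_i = -89*3^i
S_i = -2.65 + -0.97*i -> [-2.65, -3.62, -4.59, -5.56, -6.53]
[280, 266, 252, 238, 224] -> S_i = 280 + -14*i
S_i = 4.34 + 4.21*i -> [4.34, 8.55, 12.76, 16.97, 21.18]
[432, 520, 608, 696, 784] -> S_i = 432 + 88*i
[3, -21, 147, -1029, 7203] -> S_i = 3*-7^i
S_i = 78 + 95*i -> [78, 173, 268, 363, 458]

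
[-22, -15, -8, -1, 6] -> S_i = -22 + 7*i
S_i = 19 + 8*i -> [19, 27, 35, 43, 51]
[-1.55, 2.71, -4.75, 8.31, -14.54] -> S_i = -1.55*(-1.75)^i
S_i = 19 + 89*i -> [19, 108, 197, 286, 375]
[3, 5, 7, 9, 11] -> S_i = 3 + 2*i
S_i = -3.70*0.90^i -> [-3.7, -3.33, -3.0, -2.7, -2.43]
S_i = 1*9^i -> [1, 9, 81, 729, 6561]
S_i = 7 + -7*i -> [7, 0, -7, -14, -21]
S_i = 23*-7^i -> [23, -161, 1127, -7889, 55223]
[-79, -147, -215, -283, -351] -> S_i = -79 + -68*i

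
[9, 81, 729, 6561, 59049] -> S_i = 9*9^i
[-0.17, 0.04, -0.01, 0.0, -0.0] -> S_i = -0.17*(-0.23)^i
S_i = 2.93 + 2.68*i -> [2.93, 5.61, 8.29, 10.97, 13.65]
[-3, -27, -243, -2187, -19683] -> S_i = -3*9^i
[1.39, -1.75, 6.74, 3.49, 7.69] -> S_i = Random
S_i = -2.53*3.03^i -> [-2.53, -7.67, -23.23, -70.38, -213.25]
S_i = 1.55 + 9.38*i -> [1.55, 10.93, 20.31, 29.69, 39.07]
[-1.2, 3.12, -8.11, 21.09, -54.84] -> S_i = -1.20*(-2.60)^i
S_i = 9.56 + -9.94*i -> [9.56, -0.38, -10.32, -20.26, -30.2]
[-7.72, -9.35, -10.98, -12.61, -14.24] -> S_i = -7.72 + -1.63*i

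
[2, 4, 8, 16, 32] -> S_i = 2*2^i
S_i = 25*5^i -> [25, 125, 625, 3125, 15625]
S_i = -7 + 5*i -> [-7, -2, 3, 8, 13]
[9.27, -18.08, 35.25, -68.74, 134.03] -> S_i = 9.27*(-1.95)^i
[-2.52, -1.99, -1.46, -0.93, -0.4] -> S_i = -2.52 + 0.53*i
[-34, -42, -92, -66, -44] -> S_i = Random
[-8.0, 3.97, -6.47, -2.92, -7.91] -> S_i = Random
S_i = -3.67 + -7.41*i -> [-3.67, -11.08, -18.49, -25.9, -33.31]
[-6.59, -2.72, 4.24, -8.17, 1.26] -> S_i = Random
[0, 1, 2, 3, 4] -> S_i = 0 + 1*i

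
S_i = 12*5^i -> [12, 60, 300, 1500, 7500]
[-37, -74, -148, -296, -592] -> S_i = -37*2^i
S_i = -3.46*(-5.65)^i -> [-3.46, 19.55, -110.45, 624.05, -3525.9]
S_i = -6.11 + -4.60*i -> [-6.11, -10.71, -15.31, -19.91, -24.51]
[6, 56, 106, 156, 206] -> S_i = 6 + 50*i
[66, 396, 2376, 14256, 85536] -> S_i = 66*6^i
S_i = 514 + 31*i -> [514, 545, 576, 607, 638]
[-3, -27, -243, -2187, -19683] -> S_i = -3*9^i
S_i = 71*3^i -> [71, 213, 639, 1917, 5751]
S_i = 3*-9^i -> [3, -27, 243, -2187, 19683]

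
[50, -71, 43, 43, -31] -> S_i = Random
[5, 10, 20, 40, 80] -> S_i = 5*2^i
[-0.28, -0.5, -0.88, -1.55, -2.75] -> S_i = -0.28*1.77^i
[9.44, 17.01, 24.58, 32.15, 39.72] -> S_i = 9.44 + 7.57*i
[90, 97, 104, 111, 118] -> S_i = 90 + 7*i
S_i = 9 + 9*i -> [9, 18, 27, 36, 45]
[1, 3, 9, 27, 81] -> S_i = 1*3^i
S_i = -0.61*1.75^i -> [-0.61, -1.07, -1.87, -3.27, -5.72]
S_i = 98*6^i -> [98, 588, 3528, 21168, 127008]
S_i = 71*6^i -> [71, 426, 2556, 15336, 92016]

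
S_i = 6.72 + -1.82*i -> [6.72, 4.9, 3.08, 1.26, -0.56]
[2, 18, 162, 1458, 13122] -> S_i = 2*9^i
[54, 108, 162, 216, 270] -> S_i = 54 + 54*i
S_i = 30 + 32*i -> [30, 62, 94, 126, 158]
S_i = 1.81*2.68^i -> [1.81, 4.85, 13.0, 34.84, 93.37]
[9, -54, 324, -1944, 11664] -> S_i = 9*-6^i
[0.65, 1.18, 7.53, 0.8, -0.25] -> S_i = Random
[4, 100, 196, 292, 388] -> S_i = 4 + 96*i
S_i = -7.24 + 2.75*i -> [-7.24, -4.49, -1.74, 1.01, 3.76]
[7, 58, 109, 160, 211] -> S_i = 7 + 51*i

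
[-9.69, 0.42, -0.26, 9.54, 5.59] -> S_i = Random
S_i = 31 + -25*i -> [31, 6, -19, -44, -69]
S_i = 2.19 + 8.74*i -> [2.19, 10.93, 19.67, 28.41, 37.15]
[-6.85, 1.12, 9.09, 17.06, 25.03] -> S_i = -6.85 + 7.97*i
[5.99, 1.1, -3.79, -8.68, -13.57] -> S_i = 5.99 + -4.89*i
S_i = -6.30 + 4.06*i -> [-6.3, -2.24, 1.82, 5.88, 9.94]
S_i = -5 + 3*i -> [-5, -2, 1, 4, 7]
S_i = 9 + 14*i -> [9, 23, 37, 51, 65]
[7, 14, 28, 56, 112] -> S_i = 7*2^i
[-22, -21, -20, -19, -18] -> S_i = -22 + 1*i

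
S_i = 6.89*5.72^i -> [6.89, 39.41, 225.43, 1289.46, 7375.7]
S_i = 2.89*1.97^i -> [2.89, 5.69, 11.22, 22.1, 43.53]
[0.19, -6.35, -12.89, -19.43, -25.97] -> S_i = 0.19 + -6.54*i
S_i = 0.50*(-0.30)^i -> [0.5, -0.15, 0.04, -0.01, 0.0]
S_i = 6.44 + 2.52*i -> [6.44, 8.96, 11.48, 14.0, 16.52]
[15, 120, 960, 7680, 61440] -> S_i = 15*8^i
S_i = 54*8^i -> [54, 432, 3456, 27648, 221184]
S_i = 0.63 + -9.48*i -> [0.63, -8.85, -18.33, -27.81, -37.29]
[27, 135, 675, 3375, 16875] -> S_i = 27*5^i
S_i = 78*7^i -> [78, 546, 3822, 26754, 187278]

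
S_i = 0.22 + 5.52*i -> [0.22, 5.74, 11.26, 16.78, 22.3]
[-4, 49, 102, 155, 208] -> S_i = -4 + 53*i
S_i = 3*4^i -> [3, 12, 48, 192, 768]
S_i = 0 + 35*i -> [0, 35, 70, 105, 140]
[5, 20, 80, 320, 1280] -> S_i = 5*4^i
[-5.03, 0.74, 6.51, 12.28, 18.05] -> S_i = -5.03 + 5.77*i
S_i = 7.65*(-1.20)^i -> [7.65, -9.18, 11.02, -13.22, 15.86]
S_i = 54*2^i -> [54, 108, 216, 432, 864]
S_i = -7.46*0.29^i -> [-7.46, -2.16, -0.63, -0.18, -0.05]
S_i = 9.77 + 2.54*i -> [9.77, 12.31, 14.85, 17.39, 19.93]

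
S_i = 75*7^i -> [75, 525, 3675, 25725, 180075]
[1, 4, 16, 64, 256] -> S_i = 1*4^i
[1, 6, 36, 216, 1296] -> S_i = 1*6^i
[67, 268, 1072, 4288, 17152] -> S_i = 67*4^i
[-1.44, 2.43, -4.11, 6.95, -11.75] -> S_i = -1.44*(-1.69)^i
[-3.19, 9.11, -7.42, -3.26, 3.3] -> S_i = Random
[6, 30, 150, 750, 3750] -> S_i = 6*5^i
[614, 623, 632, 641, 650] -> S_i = 614 + 9*i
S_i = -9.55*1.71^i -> [-9.55, -16.33, -27.93, -47.75, -81.66]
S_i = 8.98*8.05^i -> [8.98, 72.29, 581.93, 4684.51, 37710.29]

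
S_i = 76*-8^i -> [76, -608, 4864, -38912, 311296]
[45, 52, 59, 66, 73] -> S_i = 45 + 7*i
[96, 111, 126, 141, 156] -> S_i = 96 + 15*i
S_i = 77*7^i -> [77, 539, 3773, 26411, 184877]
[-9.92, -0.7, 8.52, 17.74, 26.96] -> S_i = -9.92 + 9.22*i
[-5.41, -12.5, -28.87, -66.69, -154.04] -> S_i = -5.41*2.31^i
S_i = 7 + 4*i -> [7, 11, 15, 19, 23]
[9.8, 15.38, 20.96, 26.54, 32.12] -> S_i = 9.80 + 5.58*i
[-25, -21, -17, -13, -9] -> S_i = -25 + 4*i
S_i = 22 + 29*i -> [22, 51, 80, 109, 138]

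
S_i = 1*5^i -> [1, 5, 25, 125, 625]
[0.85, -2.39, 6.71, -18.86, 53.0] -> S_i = 0.85*(-2.81)^i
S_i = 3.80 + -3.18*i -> [3.8, 0.62, -2.56, -5.74, -8.92]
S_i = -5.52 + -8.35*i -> [-5.52, -13.87, -22.22, -30.57, -38.92]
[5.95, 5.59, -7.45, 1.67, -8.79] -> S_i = Random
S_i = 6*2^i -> [6, 12, 24, 48, 96]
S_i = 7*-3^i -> [7, -21, 63, -189, 567]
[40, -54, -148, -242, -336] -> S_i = 40 + -94*i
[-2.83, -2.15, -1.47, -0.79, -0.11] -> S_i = -2.83 + 0.68*i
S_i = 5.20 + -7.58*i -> [5.2, -2.38, -9.96, -17.54, -25.12]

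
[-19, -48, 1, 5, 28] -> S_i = Random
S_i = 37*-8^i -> [37, -296, 2368, -18944, 151552]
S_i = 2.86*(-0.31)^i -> [2.86, -0.89, 0.27, -0.09, 0.03]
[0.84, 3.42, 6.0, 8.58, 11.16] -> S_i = 0.84 + 2.58*i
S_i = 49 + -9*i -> [49, 40, 31, 22, 13]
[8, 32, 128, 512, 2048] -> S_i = 8*4^i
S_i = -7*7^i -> [-7, -49, -343, -2401, -16807]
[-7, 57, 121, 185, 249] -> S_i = -7 + 64*i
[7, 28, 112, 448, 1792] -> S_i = 7*4^i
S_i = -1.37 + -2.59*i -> [-1.37, -3.96, -6.55, -9.14, -11.73]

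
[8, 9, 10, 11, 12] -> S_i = 8 + 1*i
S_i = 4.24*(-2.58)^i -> [4.24, -10.94, 28.22, -72.82, 187.86]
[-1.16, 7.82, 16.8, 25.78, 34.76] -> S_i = -1.16 + 8.98*i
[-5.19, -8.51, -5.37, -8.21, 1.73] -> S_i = Random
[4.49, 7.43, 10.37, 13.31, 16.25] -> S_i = 4.49 + 2.94*i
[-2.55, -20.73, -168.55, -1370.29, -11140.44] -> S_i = -2.55*8.13^i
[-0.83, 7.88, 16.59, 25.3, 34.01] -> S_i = -0.83 + 8.71*i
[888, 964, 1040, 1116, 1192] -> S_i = 888 + 76*i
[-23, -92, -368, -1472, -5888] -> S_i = -23*4^i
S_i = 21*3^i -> [21, 63, 189, 567, 1701]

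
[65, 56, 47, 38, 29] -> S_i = 65 + -9*i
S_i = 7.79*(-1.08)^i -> [7.79, -8.41, 9.09, -9.81, 10.6]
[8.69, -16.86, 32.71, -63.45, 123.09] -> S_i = 8.69*(-1.94)^i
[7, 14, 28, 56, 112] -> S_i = 7*2^i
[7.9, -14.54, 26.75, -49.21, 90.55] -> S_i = 7.90*(-1.84)^i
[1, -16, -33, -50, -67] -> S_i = 1 + -17*i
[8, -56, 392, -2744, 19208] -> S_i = 8*-7^i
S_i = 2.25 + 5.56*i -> [2.25, 7.81, 13.37, 18.93, 24.49]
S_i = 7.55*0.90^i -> [7.55, 6.8, 6.12, 5.5, 4.95]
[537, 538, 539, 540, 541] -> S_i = 537 + 1*i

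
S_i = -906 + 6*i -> [-906, -900, -894, -888, -882]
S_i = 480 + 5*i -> [480, 485, 490, 495, 500]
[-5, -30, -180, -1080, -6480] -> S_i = -5*6^i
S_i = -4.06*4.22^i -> [-4.06, -17.13, -72.3, -305.11, -1287.58]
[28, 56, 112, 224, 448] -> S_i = 28*2^i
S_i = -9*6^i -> [-9, -54, -324, -1944, -11664]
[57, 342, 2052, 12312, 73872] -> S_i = 57*6^i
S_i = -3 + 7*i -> [-3, 4, 11, 18, 25]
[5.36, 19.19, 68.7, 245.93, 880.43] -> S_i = 5.36*3.58^i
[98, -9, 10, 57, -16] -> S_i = Random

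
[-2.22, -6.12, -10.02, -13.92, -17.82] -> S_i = -2.22 + -3.90*i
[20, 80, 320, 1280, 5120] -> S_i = 20*4^i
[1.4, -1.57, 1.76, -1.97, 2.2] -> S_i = 1.40*(-1.12)^i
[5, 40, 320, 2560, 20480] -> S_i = 5*8^i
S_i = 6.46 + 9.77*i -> [6.46, 16.23, 26.0, 35.77, 45.54]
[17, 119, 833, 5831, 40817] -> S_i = 17*7^i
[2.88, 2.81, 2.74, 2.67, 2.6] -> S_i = 2.88 + -0.07*i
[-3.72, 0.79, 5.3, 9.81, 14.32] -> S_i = -3.72 + 4.51*i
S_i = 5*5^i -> [5, 25, 125, 625, 3125]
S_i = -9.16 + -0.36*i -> [-9.16, -9.52, -9.88, -10.24, -10.6]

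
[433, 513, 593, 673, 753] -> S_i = 433 + 80*i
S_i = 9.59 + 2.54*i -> [9.59, 12.13, 14.67, 17.21, 19.75]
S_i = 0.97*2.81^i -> [0.97, 2.73, 7.66, 21.52, 60.48]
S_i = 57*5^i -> [57, 285, 1425, 7125, 35625]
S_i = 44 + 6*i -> [44, 50, 56, 62, 68]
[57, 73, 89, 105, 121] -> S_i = 57 + 16*i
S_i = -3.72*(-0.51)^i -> [-3.72, 1.9, -0.97, 0.49, -0.25]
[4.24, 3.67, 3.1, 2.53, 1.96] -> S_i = 4.24 + -0.57*i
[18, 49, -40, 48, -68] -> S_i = Random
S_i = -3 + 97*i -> [-3, 94, 191, 288, 385]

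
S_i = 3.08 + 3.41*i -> [3.08, 6.49, 9.9, 13.31, 16.72]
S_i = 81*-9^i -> [81, -729, 6561, -59049, 531441]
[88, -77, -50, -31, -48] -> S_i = Random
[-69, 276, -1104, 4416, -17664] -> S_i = -69*-4^i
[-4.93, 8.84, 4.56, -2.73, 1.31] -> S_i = Random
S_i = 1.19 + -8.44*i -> [1.19, -7.25, -15.69, -24.13, -32.57]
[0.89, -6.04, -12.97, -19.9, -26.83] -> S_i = 0.89 + -6.93*i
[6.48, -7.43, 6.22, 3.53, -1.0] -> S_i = Random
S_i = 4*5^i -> [4, 20, 100, 500, 2500]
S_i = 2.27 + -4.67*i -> [2.27, -2.4, -7.07, -11.74, -16.41]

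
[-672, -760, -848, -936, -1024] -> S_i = -672 + -88*i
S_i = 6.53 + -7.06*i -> [6.53, -0.53, -7.59, -14.65, -21.71]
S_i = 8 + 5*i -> [8, 13, 18, 23, 28]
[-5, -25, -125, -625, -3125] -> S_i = -5*5^i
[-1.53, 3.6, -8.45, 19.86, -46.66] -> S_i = -1.53*(-2.35)^i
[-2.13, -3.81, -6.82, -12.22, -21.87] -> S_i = -2.13*1.79^i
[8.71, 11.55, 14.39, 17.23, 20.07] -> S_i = 8.71 + 2.84*i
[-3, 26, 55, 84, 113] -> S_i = -3 + 29*i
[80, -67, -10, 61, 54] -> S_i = Random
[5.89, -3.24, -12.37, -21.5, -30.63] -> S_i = 5.89 + -9.13*i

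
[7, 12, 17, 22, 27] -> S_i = 7 + 5*i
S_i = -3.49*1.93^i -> [-3.49, -6.74, -13.0, -25.09, -48.42]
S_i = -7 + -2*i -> [-7, -9, -11, -13, -15]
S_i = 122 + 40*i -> [122, 162, 202, 242, 282]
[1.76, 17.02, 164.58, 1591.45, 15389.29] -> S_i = 1.76*9.67^i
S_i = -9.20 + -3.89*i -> [-9.2, -13.09, -16.98, -20.87, -24.76]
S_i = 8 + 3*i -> [8, 11, 14, 17, 20]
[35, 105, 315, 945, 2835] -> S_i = 35*3^i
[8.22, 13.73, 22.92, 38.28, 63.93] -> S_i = 8.22*1.67^i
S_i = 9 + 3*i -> [9, 12, 15, 18, 21]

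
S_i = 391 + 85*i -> [391, 476, 561, 646, 731]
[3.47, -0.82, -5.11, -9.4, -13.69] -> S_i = 3.47 + -4.29*i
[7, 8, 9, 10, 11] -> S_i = 7 + 1*i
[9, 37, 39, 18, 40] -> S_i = Random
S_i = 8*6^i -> [8, 48, 288, 1728, 10368]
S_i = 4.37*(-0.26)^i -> [4.37, -1.14, 0.3, -0.08, 0.02]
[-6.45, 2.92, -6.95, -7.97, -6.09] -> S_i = Random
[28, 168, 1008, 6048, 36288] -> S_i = 28*6^i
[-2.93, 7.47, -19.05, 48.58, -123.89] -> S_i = -2.93*(-2.55)^i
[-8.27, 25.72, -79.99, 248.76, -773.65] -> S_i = -8.27*(-3.11)^i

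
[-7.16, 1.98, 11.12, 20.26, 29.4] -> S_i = -7.16 + 9.14*i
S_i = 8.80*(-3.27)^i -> [8.8, -28.78, 94.1, -307.7, 1006.18]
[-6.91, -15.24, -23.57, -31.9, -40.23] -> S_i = -6.91 + -8.33*i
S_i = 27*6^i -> [27, 162, 972, 5832, 34992]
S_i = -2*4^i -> [-2, -8, -32, -128, -512]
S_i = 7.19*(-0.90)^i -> [7.19, -6.47, 5.82, -5.24, 4.72]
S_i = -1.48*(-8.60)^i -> [-1.48, 12.73, -109.46, 941.36, -8095.72]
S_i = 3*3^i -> [3, 9, 27, 81, 243]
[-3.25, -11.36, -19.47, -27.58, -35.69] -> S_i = -3.25 + -8.11*i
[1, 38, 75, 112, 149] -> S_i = 1 + 37*i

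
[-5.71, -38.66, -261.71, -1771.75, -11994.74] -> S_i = -5.71*6.77^i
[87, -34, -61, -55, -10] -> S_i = Random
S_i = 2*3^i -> [2, 6, 18, 54, 162]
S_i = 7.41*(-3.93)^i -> [7.41, -29.12, 114.45, -449.78, 1767.62]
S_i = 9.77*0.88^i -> [9.77, 8.6, 7.57, 6.66, 5.86]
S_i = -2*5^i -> [-2, -10, -50, -250, -1250]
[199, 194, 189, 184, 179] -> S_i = 199 + -5*i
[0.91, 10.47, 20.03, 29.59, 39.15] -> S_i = 0.91 + 9.56*i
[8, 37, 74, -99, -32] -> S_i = Random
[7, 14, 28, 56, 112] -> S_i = 7*2^i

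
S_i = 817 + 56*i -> [817, 873, 929, 985, 1041]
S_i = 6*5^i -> [6, 30, 150, 750, 3750]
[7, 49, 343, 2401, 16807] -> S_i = 7*7^i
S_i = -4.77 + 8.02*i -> [-4.77, 3.25, 11.27, 19.29, 27.31]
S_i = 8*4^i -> [8, 32, 128, 512, 2048]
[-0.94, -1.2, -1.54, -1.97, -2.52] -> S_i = -0.94*1.28^i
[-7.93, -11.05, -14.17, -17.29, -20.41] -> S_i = -7.93 + -3.12*i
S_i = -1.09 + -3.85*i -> [-1.09, -4.94, -8.79, -12.64, -16.49]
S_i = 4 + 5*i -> [4, 9, 14, 19, 24]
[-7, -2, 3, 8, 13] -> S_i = -7 + 5*i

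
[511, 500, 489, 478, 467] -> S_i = 511 + -11*i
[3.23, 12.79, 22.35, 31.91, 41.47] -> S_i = 3.23 + 9.56*i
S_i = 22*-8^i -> [22, -176, 1408, -11264, 90112]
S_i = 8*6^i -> [8, 48, 288, 1728, 10368]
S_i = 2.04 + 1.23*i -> [2.04, 3.27, 4.5, 5.73, 6.96]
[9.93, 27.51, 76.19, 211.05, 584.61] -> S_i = 9.93*2.77^i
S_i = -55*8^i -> [-55, -440, -3520, -28160, -225280]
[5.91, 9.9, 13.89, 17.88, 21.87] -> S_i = 5.91 + 3.99*i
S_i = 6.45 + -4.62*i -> [6.45, 1.83, -2.79, -7.41, -12.03]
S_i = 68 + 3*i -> [68, 71, 74, 77, 80]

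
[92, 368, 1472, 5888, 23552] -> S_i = 92*4^i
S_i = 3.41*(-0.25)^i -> [3.41, -0.85, 0.21, -0.05, 0.01]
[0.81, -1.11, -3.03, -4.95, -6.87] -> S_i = 0.81 + -1.92*i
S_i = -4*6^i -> [-4, -24, -144, -864, -5184]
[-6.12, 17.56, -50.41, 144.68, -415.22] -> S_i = -6.12*(-2.87)^i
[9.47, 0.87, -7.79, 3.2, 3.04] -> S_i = Random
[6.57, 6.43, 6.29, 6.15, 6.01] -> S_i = 6.57 + -0.14*i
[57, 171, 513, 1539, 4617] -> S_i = 57*3^i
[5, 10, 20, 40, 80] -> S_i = 5*2^i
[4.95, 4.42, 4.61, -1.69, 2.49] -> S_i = Random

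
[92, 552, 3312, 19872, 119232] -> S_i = 92*6^i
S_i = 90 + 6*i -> [90, 96, 102, 108, 114]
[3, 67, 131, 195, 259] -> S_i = 3 + 64*i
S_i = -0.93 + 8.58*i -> [-0.93, 7.65, 16.23, 24.81, 33.39]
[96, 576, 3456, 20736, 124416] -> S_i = 96*6^i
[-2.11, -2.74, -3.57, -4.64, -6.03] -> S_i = -2.11*1.30^i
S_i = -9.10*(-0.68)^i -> [-9.1, 6.19, -4.21, 2.86, -1.95]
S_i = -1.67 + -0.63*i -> [-1.67, -2.3, -2.93, -3.56, -4.19]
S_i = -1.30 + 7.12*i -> [-1.3, 5.82, 12.94, 20.06, 27.18]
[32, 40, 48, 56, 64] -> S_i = 32 + 8*i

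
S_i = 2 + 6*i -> [2, 8, 14, 20, 26]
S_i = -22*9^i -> [-22, -198, -1782, -16038, -144342]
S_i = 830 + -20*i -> [830, 810, 790, 770, 750]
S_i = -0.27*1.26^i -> [-0.27, -0.34, -0.43, -0.54, -0.68]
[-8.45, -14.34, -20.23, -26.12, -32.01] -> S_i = -8.45 + -5.89*i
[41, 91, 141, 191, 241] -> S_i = 41 + 50*i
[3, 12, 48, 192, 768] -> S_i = 3*4^i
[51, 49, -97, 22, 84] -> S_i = Random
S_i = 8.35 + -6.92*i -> [8.35, 1.43, -5.49, -12.41, -19.33]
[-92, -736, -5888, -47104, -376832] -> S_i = -92*8^i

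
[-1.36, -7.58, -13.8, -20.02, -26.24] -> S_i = -1.36 + -6.22*i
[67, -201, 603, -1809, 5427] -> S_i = 67*-3^i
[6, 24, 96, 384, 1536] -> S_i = 6*4^i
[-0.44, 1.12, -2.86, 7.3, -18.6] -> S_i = -0.44*(-2.55)^i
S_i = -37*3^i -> [-37, -111, -333, -999, -2997]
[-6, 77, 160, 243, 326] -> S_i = -6 + 83*i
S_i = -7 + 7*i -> [-7, 0, 7, 14, 21]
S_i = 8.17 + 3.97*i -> [8.17, 12.14, 16.11, 20.08, 24.05]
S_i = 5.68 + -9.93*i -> [5.68, -4.25, -14.18, -24.11, -34.04]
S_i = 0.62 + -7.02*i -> [0.62, -6.4, -13.42, -20.44, -27.46]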